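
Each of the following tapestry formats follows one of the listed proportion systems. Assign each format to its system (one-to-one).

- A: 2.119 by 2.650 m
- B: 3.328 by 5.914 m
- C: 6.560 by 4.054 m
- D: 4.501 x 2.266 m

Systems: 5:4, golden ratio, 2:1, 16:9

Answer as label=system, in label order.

A=5:4, B=16:9, C=golden ratio, D=2:1

A = 2.650/2.119 ≈ 1.251 → 5:4 (1.250)
B = 5.914/3.328 ≈ 1.777 → 16:9 (1.778)
C = 6.560/4.054 ≈ 1.618 → golden ratio (1.618)
D = 4.501/2.266 ≈ 1.986 → 2:1 (2.000)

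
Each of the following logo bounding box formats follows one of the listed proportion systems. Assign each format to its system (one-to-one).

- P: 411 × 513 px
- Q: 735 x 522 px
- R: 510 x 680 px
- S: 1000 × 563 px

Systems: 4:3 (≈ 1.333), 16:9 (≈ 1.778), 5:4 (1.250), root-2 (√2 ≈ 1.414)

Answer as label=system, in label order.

P=5:4, Q=root-2, R=4:3, S=16:9

Ratios: P ≈ 1.248; Q ≈ 1.408; R ≈ 1.333; S ≈ 1.776.
Targets: 4:3 ≈ 1.333; 16:9 ≈ 1.778; 5:4 ≈ 1.250; root-2 ≈ 1.414.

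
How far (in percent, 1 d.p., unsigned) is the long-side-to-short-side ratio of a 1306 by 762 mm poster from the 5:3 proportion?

2.8%

Ratio = 1306 / 762 ≈ 1.7139.
Ideal 5:3 ≈ 1.6667. |1.7139 − 1.6667| / 1.6667 ≈ 2.83% → 2.8%.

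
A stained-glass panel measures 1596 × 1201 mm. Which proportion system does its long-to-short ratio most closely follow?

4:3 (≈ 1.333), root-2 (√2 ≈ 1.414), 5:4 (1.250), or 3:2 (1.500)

4:3

Ratio = 1596 / 1201 ≈ 1.329.
Distances: 4:3 1.333 (Δ 0.004); root-2 1.414 (Δ 0.085); 5:4 1.250 (Δ 0.079); 3:2 1.500 (Δ 0.171).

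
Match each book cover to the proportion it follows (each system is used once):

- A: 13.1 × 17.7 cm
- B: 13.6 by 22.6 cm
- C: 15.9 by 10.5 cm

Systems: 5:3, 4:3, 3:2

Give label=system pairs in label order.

A = 17.7/13.1 ≈ 1.351 → 4:3 (1.333)
B = 22.6/13.6 ≈ 1.662 → 5:3 (1.667)
C = 15.9/10.5 ≈ 1.514 → 3:2 (1.500)

A=4:3, B=5:3, C=3:2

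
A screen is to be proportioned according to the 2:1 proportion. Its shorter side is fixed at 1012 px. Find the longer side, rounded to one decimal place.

2024.0 px

2:1 = 2.00000.
Longer side = 1012 × 2.00000 ≈ 2024.000 → 2024.0 px.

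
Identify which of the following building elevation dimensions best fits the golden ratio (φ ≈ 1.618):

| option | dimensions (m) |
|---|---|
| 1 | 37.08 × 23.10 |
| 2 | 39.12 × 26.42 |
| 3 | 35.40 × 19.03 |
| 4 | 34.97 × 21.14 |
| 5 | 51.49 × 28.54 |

Ratios (long/short): 1 ≈ 1.605; 2 ≈ 1.481; 3 ≈ 1.860; 4 ≈ 1.654; 5 ≈ 1.804.
golden ratio ≈ 1.618; option 1 is nearest (Δ 0.013).

1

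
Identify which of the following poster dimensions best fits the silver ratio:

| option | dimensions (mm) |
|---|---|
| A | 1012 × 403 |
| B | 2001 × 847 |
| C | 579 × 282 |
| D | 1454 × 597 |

Ratios (long/short): A ≈ 2.511; B ≈ 2.362; C ≈ 2.053; D ≈ 2.436.
silver ratio ≈ 2.414; option D is nearest (Δ 0.022).

D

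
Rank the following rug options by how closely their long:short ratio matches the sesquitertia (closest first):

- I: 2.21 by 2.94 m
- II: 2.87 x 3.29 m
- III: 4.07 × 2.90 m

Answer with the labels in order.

I, III, II

Ratios: I = 2.94 / 2.21 ≈ 1.330; II = 3.29 / 2.87 ≈ 1.146; III = 4.07 / 2.90 ≈ 1.403.
|Δ from 1.333|: I 0.003; II 0.187; III 0.070.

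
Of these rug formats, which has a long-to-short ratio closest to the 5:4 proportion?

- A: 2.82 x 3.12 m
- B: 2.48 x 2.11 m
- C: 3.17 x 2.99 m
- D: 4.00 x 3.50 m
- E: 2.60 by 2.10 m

Ratios (long/short): A ≈ 1.106; B ≈ 1.175; C ≈ 1.060; D ≈ 1.143; E ≈ 1.238.
5:4 ≈ 1.250; option E is nearest (Δ 0.012).

E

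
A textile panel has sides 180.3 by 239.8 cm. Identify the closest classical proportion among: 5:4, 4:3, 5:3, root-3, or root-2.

4:3

Ratio = 239.8 / 180.3 ≈ 1.330.
Distances: 5:4 1.250 (Δ 0.080); 4:3 1.333 (Δ 0.003); 5:3 1.667 (Δ 0.337); root-3 1.732 (Δ 0.402); root-2 1.414 (Δ 0.084).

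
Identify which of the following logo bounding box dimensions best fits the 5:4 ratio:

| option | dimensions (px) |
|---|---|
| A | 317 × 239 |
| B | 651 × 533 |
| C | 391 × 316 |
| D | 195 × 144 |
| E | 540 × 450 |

Ratios (long/short): A ≈ 1.326; B ≈ 1.221; C ≈ 1.237; D ≈ 1.354; E ≈ 1.200.
5:4 ≈ 1.250; option C is nearest (Δ 0.013).

C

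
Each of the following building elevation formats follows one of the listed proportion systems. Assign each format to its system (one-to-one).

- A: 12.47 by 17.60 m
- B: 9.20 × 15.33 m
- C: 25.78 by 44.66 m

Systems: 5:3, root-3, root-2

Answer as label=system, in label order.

A = 17.60/12.47 ≈ 1.411 → root-2 (1.414)
B = 15.33/9.20 ≈ 1.666 → 5:3 (1.667)
C = 44.66/25.78 ≈ 1.732 → root-3 (1.732)

A=root-2, B=5:3, C=root-3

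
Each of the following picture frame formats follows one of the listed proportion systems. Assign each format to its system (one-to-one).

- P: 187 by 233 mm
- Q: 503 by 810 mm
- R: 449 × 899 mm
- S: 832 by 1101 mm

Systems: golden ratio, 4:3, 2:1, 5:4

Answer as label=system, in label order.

P=5:4, Q=golden ratio, R=2:1, S=4:3

Ratios: P ≈ 1.246; Q ≈ 1.610; R ≈ 2.002; S ≈ 1.323.
Targets: golden ratio ≈ 1.618; 4:3 ≈ 1.333; 2:1 ≈ 2.000; 5:4 ≈ 1.250.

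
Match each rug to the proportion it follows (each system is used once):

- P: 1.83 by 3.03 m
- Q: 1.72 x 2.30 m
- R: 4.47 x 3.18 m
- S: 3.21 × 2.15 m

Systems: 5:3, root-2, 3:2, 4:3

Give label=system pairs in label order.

P = 3.03/1.83 ≈ 1.656 → 5:3 (1.667)
Q = 2.30/1.72 ≈ 1.337 → 4:3 (1.333)
R = 4.47/3.18 ≈ 1.406 → root-2 (1.414)
S = 3.21/2.15 ≈ 1.493 → 3:2 (1.500)

P=5:3, Q=4:3, R=root-2, S=3:2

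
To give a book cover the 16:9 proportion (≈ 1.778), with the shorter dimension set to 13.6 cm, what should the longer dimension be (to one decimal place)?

24.2 cm

16:9 ≈ 1.77778.
Longer side = 13.6 × 1.77778 ≈ 24.178 → 24.2 cm.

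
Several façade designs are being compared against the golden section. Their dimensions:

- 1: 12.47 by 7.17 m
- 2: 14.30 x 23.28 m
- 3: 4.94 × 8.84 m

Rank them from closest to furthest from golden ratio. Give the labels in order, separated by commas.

2, 1, 3

1: 12.47/7.17 ≈ 1.739 → |1.739 − 1.618| = 0.121
2: 23.28/14.30 ≈ 1.628 → |1.628 − 1.618| = 0.010
3: 8.84/4.94 ≈ 1.789 → |1.789 − 1.618| = 0.171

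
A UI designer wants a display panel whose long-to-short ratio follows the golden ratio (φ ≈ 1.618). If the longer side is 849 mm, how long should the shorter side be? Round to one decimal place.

golden ratio ≈ 1.61803.
Shorter side = 849 ÷ 1.61803 ≈ 524.712 → 524.7 mm.

524.7 mm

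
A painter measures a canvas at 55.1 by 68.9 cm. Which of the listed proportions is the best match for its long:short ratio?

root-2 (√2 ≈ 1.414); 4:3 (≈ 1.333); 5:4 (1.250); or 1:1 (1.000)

68.9/55.1 ≈ 1.250. Nearest candidates are 5:4 (1.250, off by 0.000) and 4:3 (1.333, off by 0.083).

5:4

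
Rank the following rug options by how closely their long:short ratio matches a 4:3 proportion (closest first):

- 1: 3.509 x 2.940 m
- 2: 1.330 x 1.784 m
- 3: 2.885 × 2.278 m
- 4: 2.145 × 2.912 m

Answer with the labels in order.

Ratios: 1 = 3.509 / 2.940 ≈ 1.194; 2 = 1.784 / 1.330 ≈ 1.341; 3 = 2.885 / 2.278 ≈ 1.266; 4 = 2.912 / 2.145 ≈ 1.358.
|Δ from 1.333|: 1 0.139; 2 0.008; 3 0.067; 4 0.025.

2, 4, 3, 1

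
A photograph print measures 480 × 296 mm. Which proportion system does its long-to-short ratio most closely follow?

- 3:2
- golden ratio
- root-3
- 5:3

golden ratio

Ratio = 480 / 296 ≈ 1.622.
Distances: 3:2 1.500 (Δ 0.122); golden ratio 1.618 (Δ 0.004); root-3 1.732 (Δ 0.110); 5:3 1.667 (Δ 0.045).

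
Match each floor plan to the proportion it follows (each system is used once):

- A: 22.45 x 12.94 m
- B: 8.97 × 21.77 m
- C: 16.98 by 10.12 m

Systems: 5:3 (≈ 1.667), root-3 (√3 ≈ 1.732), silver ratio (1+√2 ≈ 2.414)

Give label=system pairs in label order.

Ratios: A ≈ 1.735; B ≈ 2.427; C ≈ 1.678.
Targets: 5:3 ≈ 1.667; root-3 ≈ 1.732; silver ratio ≈ 2.414.

A=root-3, B=silver ratio, C=5:3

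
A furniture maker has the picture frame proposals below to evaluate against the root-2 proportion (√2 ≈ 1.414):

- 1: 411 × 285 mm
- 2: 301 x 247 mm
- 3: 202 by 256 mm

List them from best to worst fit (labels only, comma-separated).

Ratios: 1 = 411 / 285 ≈ 1.442; 2 = 301 / 247 ≈ 1.219; 3 = 256 / 202 ≈ 1.267.
|Δ from 1.414|: 1 0.028; 2 0.195; 3 0.147.

1, 3, 2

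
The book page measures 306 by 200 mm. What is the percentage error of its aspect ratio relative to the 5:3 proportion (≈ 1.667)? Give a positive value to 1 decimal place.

Ratio = 306 / 200 ≈ 1.5300.
Ideal 5:3 ≈ 1.6667. |1.5300 − 1.6667| / 1.6667 ≈ 8.20% → 8.2%.

8.2%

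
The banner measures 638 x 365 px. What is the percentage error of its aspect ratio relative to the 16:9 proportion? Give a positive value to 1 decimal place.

Ratio = 638 / 365 ≈ 1.7479.
Ideal 16:9 ≈ 1.7778. |1.7479 − 1.7778| / 1.7778 ≈ 1.68% → 1.7%.

1.7%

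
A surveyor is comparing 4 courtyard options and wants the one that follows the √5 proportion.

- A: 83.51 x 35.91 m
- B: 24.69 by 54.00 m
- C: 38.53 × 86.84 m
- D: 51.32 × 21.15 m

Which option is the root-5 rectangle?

Ratios (long/short): A ≈ 2.326; B ≈ 2.187; C ≈ 2.254; D ≈ 2.426.
root-5 ≈ 2.236; option C is nearest (Δ 0.018).

C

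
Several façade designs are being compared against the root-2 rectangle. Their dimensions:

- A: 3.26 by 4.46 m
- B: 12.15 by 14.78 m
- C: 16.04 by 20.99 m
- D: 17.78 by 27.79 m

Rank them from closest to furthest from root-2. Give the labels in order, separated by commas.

A: 4.46/3.26 ≈ 1.368 → |1.368 − 1.414| = 0.046
B: 14.78/12.15 ≈ 1.216 → |1.216 − 1.414| = 0.198
C: 20.99/16.04 ≈ 1.309 → |1.309 − 1.414| = 0.105
D: 27.79/17.78 ≈ 1.563 → |1.563 − 1.414| = 0.149

A, C, D, B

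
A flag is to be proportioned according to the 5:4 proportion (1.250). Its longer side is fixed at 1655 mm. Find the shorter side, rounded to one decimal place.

1324.0 mm

5:4 = 1.25000.
Shorter side = 1655 ÷ 1.25000 ≈ 1324.000 → 1324.0 mm.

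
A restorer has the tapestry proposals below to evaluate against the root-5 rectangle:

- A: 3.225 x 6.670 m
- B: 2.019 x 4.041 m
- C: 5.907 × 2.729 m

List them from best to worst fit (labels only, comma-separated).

Ratios: A = 6.670 / 3.225 ≈ 2.068; B = 4.041 / 2.019 ≈ 2.001; C = 5.907 / 2.729 ≈ 2.165.
|Δ from 2.236|: A 0.168; B 0.235; C 0.071.

C, A, B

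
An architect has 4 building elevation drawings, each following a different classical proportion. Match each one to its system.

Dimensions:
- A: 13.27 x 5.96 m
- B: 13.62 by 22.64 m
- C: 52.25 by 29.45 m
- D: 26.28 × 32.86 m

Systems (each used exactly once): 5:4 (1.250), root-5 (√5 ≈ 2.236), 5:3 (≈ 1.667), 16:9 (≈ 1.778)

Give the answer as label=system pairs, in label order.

A=root-5, B=5:3, C=16:9, D=5:4

A = 13.27/5.96 ≈ 2.227 → root-5 (2.236)
B = 22.64/13.62 ≈ 1.662 → 5:3 (1.667)
C = 52.25/29.45 ≈ 1.774 → 16:9 (1.778)
D = 32.86/26.28 ≈ 1.250 → 5:4 (1.250)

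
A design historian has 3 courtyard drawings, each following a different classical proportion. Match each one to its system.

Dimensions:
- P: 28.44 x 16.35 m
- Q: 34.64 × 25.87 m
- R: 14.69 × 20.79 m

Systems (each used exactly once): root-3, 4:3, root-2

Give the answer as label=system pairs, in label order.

P = 28.44/16.35 ≈ 1.739 → root-3 (1.732)
Q = 34.64/25.87 ≈ 1.339 → 4:3 (1.333)
R = 20.79/14.69 ≈ 1.415 → root-2 (1.414)

P=root-3, Q=4:3, R=root-2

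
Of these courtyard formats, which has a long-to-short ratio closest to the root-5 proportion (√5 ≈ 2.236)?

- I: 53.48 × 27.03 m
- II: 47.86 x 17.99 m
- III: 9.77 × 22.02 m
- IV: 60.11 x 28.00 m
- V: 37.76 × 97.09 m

III

Ratios (long/short): I ≈ 1.979; II ≈ 2.660; III ≈ 2.254; IV ≈ 2.147; V ≈ 2.571.
root-5 ≈ 2.236; option III is nearest (Δ 0.018).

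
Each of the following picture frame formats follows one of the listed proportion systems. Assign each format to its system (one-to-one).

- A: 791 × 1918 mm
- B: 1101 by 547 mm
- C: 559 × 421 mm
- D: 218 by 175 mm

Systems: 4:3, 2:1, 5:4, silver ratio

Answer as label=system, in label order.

A = 1918/791 ≈ 2.425 → silver ratio (2.414)
B = 1101/547 ≈ 2.013 → 2:1 (2.000)
C = 559/421 ≈ 1.328 → 4:3 (1.333)
D = 218/175 ≈ 1.246 → 5:4 (1.250)

A=silver ratio, B=2:1, C=4:3, D=5:4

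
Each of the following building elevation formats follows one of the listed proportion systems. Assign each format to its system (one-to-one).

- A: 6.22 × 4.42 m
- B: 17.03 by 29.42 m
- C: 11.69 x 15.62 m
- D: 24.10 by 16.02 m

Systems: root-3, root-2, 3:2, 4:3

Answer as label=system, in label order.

A=root-2, B=root-3, C=4:3, D=3:2

A = 6.22/4.42 ≈ 1.407 → root-2 (1.414)
B = 29.42/17.03 ≈ 1.728 → root-3 (1.732)
C = 15.62/11.69 ≈ 1.336 → 4:3 (1.333)
D = 24.10/16.02 ≈ 1.504 → 3:2 (1.500)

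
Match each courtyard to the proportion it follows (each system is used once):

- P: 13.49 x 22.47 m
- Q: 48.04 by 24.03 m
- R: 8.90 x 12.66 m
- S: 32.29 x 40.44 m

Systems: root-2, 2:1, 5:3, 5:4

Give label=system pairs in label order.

P = 22.47/13.49 ≈ 1.666 → 5:3 (1.667)
Q = 48.04/24.03 ≈ 1.999 → 2:1 (2.000)
R = 12.66/8.90 ≈ 1.422 → root-2 (1.414)
S = 40.44/32.29 ≈ 1.252 → 5:4 (1.250)

P=5:3, Q=2:1, R=root-2, S=5:4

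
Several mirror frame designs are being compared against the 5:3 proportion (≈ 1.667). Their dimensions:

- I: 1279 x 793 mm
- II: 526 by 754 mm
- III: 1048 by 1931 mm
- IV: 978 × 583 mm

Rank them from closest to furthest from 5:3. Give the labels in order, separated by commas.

I: 1279/793 ≈ 1.613 → |1.613 − 1.667| = 0.054
II: 754/526 ≈ 1.433 → |1.433 − 1.667| = 0.234
III: 1931/1048 ≈ 1.843 → |1.843 − 1.667| = 0.176
IV: 978/583 ≈ 1.678 → |1.678 − 1.667| = 0.011

IV, I, III, II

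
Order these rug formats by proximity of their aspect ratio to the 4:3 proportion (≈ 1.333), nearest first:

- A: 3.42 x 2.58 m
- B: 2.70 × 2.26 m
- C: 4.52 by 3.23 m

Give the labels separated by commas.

A: 3.42/2.58 ≈ 1.326 → |1.326 − 1.333| = 0.007
B: 2.70/2.26 ≈ 1.195 → |1.195 − 1.333| = 0.138
C: 4.52/3.23 ≈ 1.399 → |1.399 − 1.333| = 0.066

A, C, B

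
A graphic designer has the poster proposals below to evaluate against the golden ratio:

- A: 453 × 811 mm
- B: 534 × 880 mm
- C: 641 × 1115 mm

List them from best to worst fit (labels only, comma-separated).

Ratios: A = 811 / 453 ≈ 1.790; B = 880 / 534 ≈ 1.648; C = 1115 / 641 ≈ 1.739.
|Δ from 1.618|: A 0.172; B 0.030; C 0.121.

B, C, A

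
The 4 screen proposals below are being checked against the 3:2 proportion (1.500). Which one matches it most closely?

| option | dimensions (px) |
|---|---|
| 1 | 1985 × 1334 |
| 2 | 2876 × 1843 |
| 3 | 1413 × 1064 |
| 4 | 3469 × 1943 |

Target 3:2 ≈ 1.500.
1: 1.488 (Δ0.012)  2: 1.560 (Δ0.060)  3: 1.328 (Δ0.172)  4: 1.785 (Δ0.285)

1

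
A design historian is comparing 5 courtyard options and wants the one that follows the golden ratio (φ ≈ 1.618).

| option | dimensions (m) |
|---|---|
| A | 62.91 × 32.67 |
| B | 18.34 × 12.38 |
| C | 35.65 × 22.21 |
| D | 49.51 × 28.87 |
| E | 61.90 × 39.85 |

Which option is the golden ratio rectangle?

C

Ratios (long/short): A ≈ 1.926; B ≈ 1.481; C ≈ 1.605; D ≈ 1.715; E ≈ 1.553.
golden ratio ≈ 1.618; option C is nearest (Δ 0.013).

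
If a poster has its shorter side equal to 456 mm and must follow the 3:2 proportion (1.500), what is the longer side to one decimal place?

684.0 mm

3:2 = 1.50000.
Longer side = 456 × 1.50000 ≈ 684.000 → 684.0 mm.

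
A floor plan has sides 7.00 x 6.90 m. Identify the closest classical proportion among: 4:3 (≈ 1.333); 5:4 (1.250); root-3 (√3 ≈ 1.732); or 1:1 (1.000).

1:1

Ratio = 7.00 / 6.90 ≈ 1.014.
Distances: 4:3 1.333 (Δ 0.319); 5:4 1.250 (Δ 0.236); root-3 1.732 (Δ 0.718); 1:1 1.000 (Δ 0.014).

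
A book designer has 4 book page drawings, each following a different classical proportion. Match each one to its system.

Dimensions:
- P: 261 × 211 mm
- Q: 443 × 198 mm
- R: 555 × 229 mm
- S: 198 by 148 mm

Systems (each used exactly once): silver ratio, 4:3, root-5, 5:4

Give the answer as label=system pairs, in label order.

P=5:4, Q=root-5, R=silver ratio, S=4:3

P = 261/211 ≈ 1.237 → 5:4 (1.250)
Q = 443/198 ≈ 2.237 → root-5 (2.236)
R = 555/229 ≈ 2.424 → silver ratio (2.414)
S = 198/148 ≈ 1.338 → 4:3 (1.333)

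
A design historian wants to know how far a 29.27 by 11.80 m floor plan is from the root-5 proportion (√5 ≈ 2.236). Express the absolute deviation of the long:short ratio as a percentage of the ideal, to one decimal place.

10.9%

Ratio = 29.27 / 11.80 ≈ 2.4805.
Ideal root-5 ≈ 2.2361. |2.4805 − 2.2361| / 2.2361 ≈ 10.93% → 10.9%.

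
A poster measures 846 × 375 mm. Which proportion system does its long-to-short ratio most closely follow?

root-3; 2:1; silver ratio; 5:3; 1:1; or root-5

root-5

846/375 ≈ 2.256. Nearest candidates are root-5 (2.236, off by 0.020) and silver ratio (2.414, off by 0.158).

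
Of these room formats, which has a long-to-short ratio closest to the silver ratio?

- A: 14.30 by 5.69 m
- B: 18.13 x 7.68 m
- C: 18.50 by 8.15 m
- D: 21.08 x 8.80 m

D

Target silver ratio ≈ 2.414.
A: 2.513 (Δ0.099)  B: 2.361 (Δ0.053)  C: 2.270 (Δ0.144)  D: 2.395 (Δ0.019)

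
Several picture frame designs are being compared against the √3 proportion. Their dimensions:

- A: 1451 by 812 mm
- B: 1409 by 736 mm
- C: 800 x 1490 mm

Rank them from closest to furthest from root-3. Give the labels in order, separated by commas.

A: 1451/812 ≈ 1.787 → |1.787 − 1.732| = 0.055
B: 1409/736 ≈ 1.914 → |1.914 − 1.732| = 0.182
C: 1490/800 ≈ 1.863 → |1.863 − 1.732| = 0.131

A, C, B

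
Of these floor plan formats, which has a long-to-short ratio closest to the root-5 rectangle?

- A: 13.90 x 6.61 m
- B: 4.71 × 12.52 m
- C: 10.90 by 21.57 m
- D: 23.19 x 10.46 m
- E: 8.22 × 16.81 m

Ratios (long/short): A ≈ 2.103; B ≈ 2.658; C ≈ 1.979; D ≈ 2.217; E ≈ 2.045.
root-5 ≈ 2.236; option D is nearest (Δ 0.019).

D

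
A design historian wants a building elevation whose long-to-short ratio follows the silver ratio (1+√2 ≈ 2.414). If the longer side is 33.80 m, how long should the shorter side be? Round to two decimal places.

silver ratio ≈ 2.41421.
Shorter side = 33.80 ÷ 2.41421 ≈ 14.0004 → 14.00 m.

14.00 m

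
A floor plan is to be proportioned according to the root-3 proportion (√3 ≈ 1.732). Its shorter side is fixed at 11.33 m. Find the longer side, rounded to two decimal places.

root-3 ≈ 1.73205.
Longer side = 11.33 × 1.73205 ≈ 19.6241 → 19.62 m.

19.62 m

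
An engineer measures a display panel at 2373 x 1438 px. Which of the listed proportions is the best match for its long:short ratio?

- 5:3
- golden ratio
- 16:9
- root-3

5:3

2373/1438 ≈ 1.650. Nearest candidates are 5:3 (1.667, off by 0.017) and golden ratio (1.618, off by 0.032).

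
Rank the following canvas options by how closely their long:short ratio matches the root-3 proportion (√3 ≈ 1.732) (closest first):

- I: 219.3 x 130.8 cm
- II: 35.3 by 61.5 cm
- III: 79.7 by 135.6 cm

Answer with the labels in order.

Ratios: I = 219.3 / 130.8 ≈ 1.677; II = 61.5 / 35.3 ≈ 1.742; III = 135.6 / 79.7 ≈ 1.701.
|Δ from 1.732|: I 0.055; II 0.010; III 0.031.

II, III, I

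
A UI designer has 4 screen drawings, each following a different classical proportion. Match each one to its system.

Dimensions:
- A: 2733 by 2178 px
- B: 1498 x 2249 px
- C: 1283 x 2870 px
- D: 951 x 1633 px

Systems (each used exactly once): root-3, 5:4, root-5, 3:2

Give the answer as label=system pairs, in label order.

Ratios: A ≈ 1.255; B ≈ 1.501; C ≈ 2.237; D ≈ 1.717.
Targets: root-3 ≈ 1.732; 5:4 ≈ 1.250; root-5 ≈ 2.236; 3:2 ≈ 1.500.

A=5:4, B=3:2, C=root-5, D=root-3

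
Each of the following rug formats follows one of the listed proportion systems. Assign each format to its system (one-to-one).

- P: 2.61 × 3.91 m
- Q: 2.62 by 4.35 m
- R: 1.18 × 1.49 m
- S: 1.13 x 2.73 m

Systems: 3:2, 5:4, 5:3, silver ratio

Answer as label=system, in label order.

P = 3.91/2.61 ≈ 1.498 → 3:2 (1.500)
Q = 4.35/2.62 ≈ 1.660 → 5:3 (1.667)
R = 1.49/1.18 ≈ 1.263 → 5:4 (1.250)
S = 2.73/1.13 ≈ 2.416 → silver ratio (2.414)

P=3:2, Q=5:3, R=5:4, S=silver ratio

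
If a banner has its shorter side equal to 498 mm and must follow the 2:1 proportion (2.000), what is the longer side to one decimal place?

2:1 = 2.00000.
Longer side = 498 × 2.00000 ≈ 996.000 → 996.0 mm.

996.0 mm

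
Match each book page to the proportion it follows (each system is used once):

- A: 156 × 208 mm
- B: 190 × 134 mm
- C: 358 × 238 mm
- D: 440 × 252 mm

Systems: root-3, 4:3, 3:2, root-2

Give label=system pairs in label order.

A = 208/156 ≈ 1.333 → 4:3 (1.333)
B = 190/134 ≈ 1.418 → root-2 (1.414)
C = 358/238 ≈ 1.504 → 3:2 (1.500)
D = 440/252 ≈ 1.746 → root-3 (1.732)

A=4:3, B=root-2, C=3:2, D=root-3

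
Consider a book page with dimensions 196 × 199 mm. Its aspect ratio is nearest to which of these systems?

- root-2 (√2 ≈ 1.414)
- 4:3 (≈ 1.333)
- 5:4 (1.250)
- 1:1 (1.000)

199/196 ≈ 1.015. Nearest candidates are 1:1 (1.000, off by 0.015) and 5:4 (1.250, off by 0.235).

1:1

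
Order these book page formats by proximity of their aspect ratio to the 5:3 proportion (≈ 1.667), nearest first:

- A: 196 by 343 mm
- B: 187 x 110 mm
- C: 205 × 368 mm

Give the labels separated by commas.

B, A, C

Ratios: A = 343 / 196 ≈ 1.750; B = 187 / 110 ≈ 1.700; C = 368 / 205 ≈ 1.795.
|Δ from 1.667|: A 0.083; B 0.033; C 0.128.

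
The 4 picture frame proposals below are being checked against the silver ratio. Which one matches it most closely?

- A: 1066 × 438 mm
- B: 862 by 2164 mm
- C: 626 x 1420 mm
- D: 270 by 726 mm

A

Ratios (long/short): A ≈ 2.434; B ≈ 2.510; C ≈ 2.268; D ≈ 2.689.
silver ratio ≈ 2.414; option A is nearest (Δ 0.020).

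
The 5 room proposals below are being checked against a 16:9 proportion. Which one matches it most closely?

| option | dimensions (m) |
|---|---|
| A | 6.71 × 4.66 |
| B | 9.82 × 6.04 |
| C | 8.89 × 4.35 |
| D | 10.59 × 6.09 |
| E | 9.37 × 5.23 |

Target 16:9 ≈ 1.778.
A: 1.440 (Δ0.338)  B: 1.626 (Δ0.152)  C: 2.044 (Δ0.266)  D: 1.739 (Δ0.039)  E: 1.792 (Δ0.014)

E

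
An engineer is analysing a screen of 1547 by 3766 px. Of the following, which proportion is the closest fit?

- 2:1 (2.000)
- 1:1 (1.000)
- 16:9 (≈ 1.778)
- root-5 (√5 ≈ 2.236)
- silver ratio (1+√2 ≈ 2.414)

3766/1547 ≈ 2.434. Nearest candidates are silver ratio (2.414, off by 0.020) and root-5 (2.236, off by 0.198).

silver ratio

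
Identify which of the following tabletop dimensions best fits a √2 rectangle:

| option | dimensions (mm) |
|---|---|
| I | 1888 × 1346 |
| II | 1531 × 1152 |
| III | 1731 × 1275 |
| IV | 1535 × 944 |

Target root-2 ≈ 1.414.
I: 1.403 (Δ0.011)  II: 1.329 (Δ0.085)  III: 1.358 (Δ0.056)  IV: 1.626 (Δ0.212)

I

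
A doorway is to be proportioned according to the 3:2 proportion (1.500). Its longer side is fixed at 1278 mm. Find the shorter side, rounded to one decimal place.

852.0 mm

3:2 = 1.50000.
Shorter side = 1278 ÷ 1.50000 ≈ 852.000 → 852.0 mm.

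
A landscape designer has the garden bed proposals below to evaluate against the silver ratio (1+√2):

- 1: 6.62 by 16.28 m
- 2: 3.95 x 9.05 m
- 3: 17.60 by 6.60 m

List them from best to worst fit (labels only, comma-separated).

1, 2, 3

1: 16.28/6.62 ≈ 2.459 → |2.459 − 2.414| = 0.045
2: 9.05/3.95 ≈ 2.291 → |2.291 − 2.414| = 0.123
3: 17.60/6.60 ≈ 2.667 → |2.667 − 2.414| = 0.253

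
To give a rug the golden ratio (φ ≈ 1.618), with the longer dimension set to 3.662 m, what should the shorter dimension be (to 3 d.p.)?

2.263 m

golden ratio ≈ 1.61803.
Shorter side = 3.662 ÷ 1.61803 ≈ 2.26325 → 2.263 m.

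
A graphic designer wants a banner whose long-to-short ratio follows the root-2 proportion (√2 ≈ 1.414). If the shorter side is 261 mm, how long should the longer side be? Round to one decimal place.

root-2 ≈ 1.41421.
Longer side = 261 × 1.41421 ≈ 369.109 → 369.1 mm.

369.1 mm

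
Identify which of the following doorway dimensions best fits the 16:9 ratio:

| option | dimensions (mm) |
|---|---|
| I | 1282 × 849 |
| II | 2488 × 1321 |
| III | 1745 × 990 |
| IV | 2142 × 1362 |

III

Ratios (long/short): I ≈ 1.510; II ≈ 1.883; III ≈ 1.763; IV ≈ 1.573.
16:9 ≈ 1.778; option III is nearest (Δ 0.015).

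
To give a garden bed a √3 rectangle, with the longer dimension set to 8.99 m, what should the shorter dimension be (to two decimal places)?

5.19 m

root-3 ≈ 1.73205.
Shorter side = 8.99 ÷ 1.73205 ≈ 5.1904 → 5.19 m.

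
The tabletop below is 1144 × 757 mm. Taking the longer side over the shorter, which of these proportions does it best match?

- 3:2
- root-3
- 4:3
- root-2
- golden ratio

Ratio = 1144 / 757 ≈ 1.511.
Distances: 3:2 1.500 (Δ 0.011); root-3 1.732 (Δ 0.221); 4:3 1.333 (Δ 0.178); root-2 1.414 (Δ 0.097); golden ratio 1.618 (Δ 0.107).

3:2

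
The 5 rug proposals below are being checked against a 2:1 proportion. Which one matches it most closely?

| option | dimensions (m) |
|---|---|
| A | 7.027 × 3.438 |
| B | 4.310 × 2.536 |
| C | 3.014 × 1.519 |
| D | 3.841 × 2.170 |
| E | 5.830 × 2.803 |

C

Target 2:1 ≈ 2.000.
A: 2.044 (Δ0.044)  B: 1.700 (Δ0.300)  C: 1.984 (Δ0.016)  D: 1.770 (Δ0.230)  E: 2.080 (Δ0.080)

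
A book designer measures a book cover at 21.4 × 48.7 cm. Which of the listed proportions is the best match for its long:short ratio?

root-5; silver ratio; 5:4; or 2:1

root-5

48.7/21.4 ≈ 2.276. Nearest candidates are root-5 (2.236, off by 0.040) and silver ratio (2.414, off by 0.138).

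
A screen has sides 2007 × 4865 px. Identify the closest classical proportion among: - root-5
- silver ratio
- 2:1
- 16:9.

Ratio = 4865 / 2007 ≈ 2.424.
Distances: root-5 2.236 (Δ 0.188); silver ratio 2.414 (Δ 0.010); 2:1 2.000 (Δ 0.424); 16:9 1.778 (Δ 0.646).

silver ratio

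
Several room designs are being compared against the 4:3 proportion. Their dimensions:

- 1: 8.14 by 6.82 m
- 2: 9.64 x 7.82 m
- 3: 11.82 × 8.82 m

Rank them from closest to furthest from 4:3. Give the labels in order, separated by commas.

Ratios: 1 = 8.14 / 6.82 ≈ 1.194; 2 = 9.64 / 7.82 ≈ 1.233; 3 = 11.82 / 8.82 ≈ 1.340.
|Δ from 1.333|: 1 0.139; 2 0.100; 3 0.007.

3, 2, 1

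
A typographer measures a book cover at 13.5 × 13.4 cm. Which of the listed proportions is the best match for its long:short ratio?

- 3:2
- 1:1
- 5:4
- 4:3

Ratio = 13.5 / 13.4 ≈ 1.007.
Distances: 3:2 1.500 (Δ 0.493); 1:1 1.000 (Δ 0.007); 5:4 1.250 (Δ 0.243); 4:3 1.333 (Δ 0.326).

1:1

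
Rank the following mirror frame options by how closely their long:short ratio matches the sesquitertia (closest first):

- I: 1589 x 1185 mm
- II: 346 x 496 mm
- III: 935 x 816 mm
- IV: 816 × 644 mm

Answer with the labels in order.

Ratios: I = 1589 / 1185 ≈ 1.341; II = 496 / 346 ≈ 1.434; III = 935 / 816 ≈ 1.146; IV = 816 / 644 ≈ 1.267.
|Δ from 1.333|: I 0.008; II 0.101; III 0.187; IV 0.066.

I, IV, II, III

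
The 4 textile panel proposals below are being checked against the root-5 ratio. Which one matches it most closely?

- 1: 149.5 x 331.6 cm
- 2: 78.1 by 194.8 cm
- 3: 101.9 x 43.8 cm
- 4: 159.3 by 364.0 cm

Ratios (long/short): 1 ≈ 2.218; 2 ≈ 2.494; 3 ≈ 2.326; 4 ≈ 2.285.
root-5 ≈ 2.236; option 1 is nearest (Δ 0.018).

1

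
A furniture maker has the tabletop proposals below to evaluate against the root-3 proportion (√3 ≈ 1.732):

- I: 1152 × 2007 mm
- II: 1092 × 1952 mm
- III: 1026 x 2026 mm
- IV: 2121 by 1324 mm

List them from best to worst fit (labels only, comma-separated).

Ratios: I = 2007 / 1152 ≈ 1.742; II = 1952 / 1092 ≈ 1.788; III = 2026 / 1026 ≈ 1.975; IV = 2121 / 1324 ≈ 1.602.
|Δ from 1.732|: I 0.010; II 0.056; III 0.243; IV 0.130.

I, II, IV, III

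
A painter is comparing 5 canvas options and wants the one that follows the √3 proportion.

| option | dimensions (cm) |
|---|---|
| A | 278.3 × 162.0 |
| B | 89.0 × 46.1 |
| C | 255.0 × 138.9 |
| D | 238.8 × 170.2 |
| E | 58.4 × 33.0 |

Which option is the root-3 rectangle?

Ratios (long/short): A ≈ 1.718; B ≈ 1.931; C ≈ 1.836; D ≈ 1.403; E ≈ 1.770.
root-3 ≈ 1.732; option A is nearest (Δ 0.014).

A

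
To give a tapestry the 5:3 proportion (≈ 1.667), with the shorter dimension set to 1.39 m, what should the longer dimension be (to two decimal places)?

5:3 ≈ 1.66667.
Longer side = 1.39 × 1.66667 ≈ 2.3167 → 2.32 m.

2.32 m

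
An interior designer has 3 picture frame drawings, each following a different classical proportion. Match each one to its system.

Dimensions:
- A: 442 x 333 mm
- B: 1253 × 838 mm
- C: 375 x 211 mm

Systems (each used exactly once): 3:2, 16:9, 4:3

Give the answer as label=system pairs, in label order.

A=4:3, B=3:2, C=16:9

A = 442/333 ≈ 1.327 → 4:3 (1.333)
B = 1253/838 ≈ 1.495 → 3:2 (1.500)
C = 375/211 ≈ 1.777 → 16:9 (1.778)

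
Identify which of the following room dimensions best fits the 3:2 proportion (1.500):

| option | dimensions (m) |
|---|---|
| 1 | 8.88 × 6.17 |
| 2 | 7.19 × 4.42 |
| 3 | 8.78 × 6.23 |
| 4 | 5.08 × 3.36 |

Ratios (long/short): 1 ≈ 1.439; 2 ≈ 1.627; 3 ≈ 1.409; 4 ≈ 1.512.
3:2 ≈ 1.500; option 4 is nearest (Δ 0.012).

4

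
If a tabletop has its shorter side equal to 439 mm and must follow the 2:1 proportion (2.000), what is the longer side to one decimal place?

2:1 = 2.00000.
Longer side = 439 × 2.00000 ≈ 878.000 → 878.0 mm.

878.0 mm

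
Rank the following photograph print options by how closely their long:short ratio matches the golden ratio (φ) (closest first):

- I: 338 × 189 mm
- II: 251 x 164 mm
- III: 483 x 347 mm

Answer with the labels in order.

Ratios: I = 338 / 189 ≈ 1.788; II = 251 / 164 ≈ 1.530; III = 483 / 347 ≈ 1.392.
|Δ from 1.618|: I 0.170; II 0.088; III 0.226.

II, I, III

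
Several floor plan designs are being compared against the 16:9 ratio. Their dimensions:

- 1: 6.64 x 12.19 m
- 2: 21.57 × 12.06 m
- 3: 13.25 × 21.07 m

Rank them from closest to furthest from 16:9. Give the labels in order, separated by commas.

Ratios: 1 = 12.19 / 6.64 ≈ 1.836; 2 = 21.57 / 12.06 ≈ 1.789; 3 = 21.07 / 13.25 ≈ 1.590.
|Δ from 1.778|: 1 0.058; 2 0.011; 3 0.188.

2, 1, 3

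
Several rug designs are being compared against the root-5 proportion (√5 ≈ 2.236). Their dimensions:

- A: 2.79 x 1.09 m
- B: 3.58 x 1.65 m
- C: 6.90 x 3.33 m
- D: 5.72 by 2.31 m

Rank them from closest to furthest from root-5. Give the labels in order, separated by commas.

A: 2.79/1.09 ≈ 2.560 → |2.560 − 2.236| = 0.324
B: 3.58/1.65 ≈ 2.170 → |2.170 − 2.236| = 0.066
C: 6.90/3.33 ≈ 2.072 → |2.072 − 2.236| = 0.164
D: 5.72/2.31 ≈ 2.476 → |2.476 − 2.236| = 0.240

B, C, D, A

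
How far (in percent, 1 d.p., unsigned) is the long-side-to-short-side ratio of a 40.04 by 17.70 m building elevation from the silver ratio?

Ratio = 40.04 / 17.70 ≈ 2.2621.
Ideal silver ratio ≈ 2.4142. |2.2621 − 2.4142| / 2.4142 ≈ 6.30% → 6.3%.

6.3%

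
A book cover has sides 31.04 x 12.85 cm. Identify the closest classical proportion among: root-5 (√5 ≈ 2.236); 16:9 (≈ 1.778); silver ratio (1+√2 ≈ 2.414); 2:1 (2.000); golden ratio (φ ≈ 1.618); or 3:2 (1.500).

Ratio = 31.04 / 12.85 ≈ 2.416.
Distances: root-5 2.236 (Δ 0.180); 16:9 1.778 (Δ 0.638); silver ratio 2.414 (Δ 0.002); 2:1 2.000 (Δ 0.416); golden ratio 1.618 (Δ 0.798); 3:2 1.500 (Δ 0.916).

silver ratio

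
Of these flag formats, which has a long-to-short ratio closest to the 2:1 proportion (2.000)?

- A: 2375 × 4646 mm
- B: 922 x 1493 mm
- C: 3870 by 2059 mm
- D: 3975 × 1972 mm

D

Target 2:1 ≈ 2.000.
A: 1.956 (Δ0.044)  B: 1.619 (Δ0.381)  C: 1.880 (Δ0.120)  D: 2.016 (Δ0.016)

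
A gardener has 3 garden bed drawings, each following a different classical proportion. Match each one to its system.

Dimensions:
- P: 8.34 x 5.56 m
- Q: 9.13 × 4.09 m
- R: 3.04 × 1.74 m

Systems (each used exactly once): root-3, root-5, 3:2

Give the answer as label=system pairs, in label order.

P=3:2, Q=root-5, R=root-3

Ratios: P ≈ 1.500; Q ≈ 2.232; R ≈ 1.747.
Targets: root-3 ≈ 1.732; root-5 ≈ 2.236; 3:2 ≈ 1.500.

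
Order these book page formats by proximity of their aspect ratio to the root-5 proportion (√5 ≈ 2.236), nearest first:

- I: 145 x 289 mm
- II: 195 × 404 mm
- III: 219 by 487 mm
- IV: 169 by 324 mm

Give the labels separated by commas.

I: 289/145 ≈ 1.993 → |1.993 − 2.236| = 0.243
II: 404/195 ≈ 2.072 → |2.072 − 2.236| = 0.164
III: 487/219 ≈ 2.224 → |2.224 − 2.236| = 0.012
IV: 324/169 ≈ 1.917 → |1.917 − 2.236| = 0.319

III, II, I, IV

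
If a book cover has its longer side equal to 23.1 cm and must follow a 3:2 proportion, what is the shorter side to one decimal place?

3:2 = 1.50000.
Shorter side = 23.1 ÷ 1.50000 ≈ 15.400 → 15.4 cm.

15.4 cm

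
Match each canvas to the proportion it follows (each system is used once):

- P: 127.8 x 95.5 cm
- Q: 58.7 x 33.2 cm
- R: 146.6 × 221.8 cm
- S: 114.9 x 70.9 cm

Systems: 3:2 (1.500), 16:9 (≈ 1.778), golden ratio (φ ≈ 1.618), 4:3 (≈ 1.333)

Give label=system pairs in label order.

Ratios: P ≈ 1.338; Q ≈ 1.768; R ≈ 1.513; S ≈ 1.621.
Targets: 3:2 ≈ 1.500; 16:9 ≈ 1.778; golden ratio ≈ 1.618; 4:3 ≈ 1.333.

P=4:3, Q=16:9, R=3:2, S=golden ratio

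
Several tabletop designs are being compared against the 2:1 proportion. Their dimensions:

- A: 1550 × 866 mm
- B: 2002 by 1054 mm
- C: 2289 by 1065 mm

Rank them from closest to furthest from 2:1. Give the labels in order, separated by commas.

B, C, A

A: 1550/866 ≈ 1.790 → |1.790 − 2.000| = 0.210
B: 2002/1054 ≈ 1.899 → |1.899 − 2.000| = 0.101
C: 2289/1065 ≈ 2.149 → |2.149 − 2.000| = 0.149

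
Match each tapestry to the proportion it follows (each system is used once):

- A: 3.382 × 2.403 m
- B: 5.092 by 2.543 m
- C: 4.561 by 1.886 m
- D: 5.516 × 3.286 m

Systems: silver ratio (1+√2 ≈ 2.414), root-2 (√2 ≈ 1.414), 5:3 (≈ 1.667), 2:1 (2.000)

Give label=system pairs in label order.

A = 3.382/2.403 ≈ 1.407 → root-2 (1.414)
B = 5.092/2.543 ≈ 2.002 → 2:1 (2.000)
C = 4.561/1.886 ≈ 2.418 → silver ratio (2.414)
D = 5.516/3.286 ≈ 1.679 → 5:3 (1.667)

A=root-2, B=2:1, C=silver ratio, D=5:3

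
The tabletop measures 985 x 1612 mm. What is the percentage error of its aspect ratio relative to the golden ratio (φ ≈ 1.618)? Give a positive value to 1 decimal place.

1.1%

Ratio = 1612 / 985 ≈ 1.6365.
Ideal golden ratio ≈ 1.6180. |1.6365 − 1.6180| / 1.6180 ≈ 1.14% → 1.1%.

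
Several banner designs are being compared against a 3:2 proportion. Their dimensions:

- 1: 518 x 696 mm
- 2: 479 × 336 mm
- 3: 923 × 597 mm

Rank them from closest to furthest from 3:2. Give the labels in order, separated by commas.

1: 696/518 ≈ 1.344 → |1.344 − 1.500| = 0.156
2: 479/336 ≈ 1.426 → |1.426 − 1.500| = 0.074
3: 923/597 ≈ 1.546 → |1.546 − 1.500| = 0.046

3, 2, 1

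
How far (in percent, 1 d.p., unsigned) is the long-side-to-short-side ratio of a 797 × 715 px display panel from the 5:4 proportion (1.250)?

10.8%

Ratio = 797 / 715 ≈ 1.1147.
Ideal 5:4 = 1.2500. |1.1147 − 1.2500| / 1.2500 ≈ 10.82% → 10.8%.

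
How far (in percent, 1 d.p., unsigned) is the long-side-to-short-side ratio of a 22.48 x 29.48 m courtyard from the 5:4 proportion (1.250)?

4.9%

Ratio = 29.48 / 22.48 ≈ 1.3114.
Ideal 5:4 = 1.2500. |1.3114 − 1.2500| / 1.2500 ≈ 4.91% → 4.9%.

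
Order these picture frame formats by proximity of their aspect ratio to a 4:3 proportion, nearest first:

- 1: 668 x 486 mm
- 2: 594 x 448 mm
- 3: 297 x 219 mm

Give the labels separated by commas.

2, 3, 1

Ratios: 1 = 668 / 486 ≈ 1.374; 2 = 594 / 448 ≈ 1.326; 3 = 297 / 219 ≈ 1.356.
|Δ from 1.333|: 1 0.041; 2 0.007; 3 0.023.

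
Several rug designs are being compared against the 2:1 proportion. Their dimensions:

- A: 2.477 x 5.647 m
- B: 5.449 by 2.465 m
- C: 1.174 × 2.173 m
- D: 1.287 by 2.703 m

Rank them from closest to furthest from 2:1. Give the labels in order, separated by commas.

D, C, B, A

Ratios: A = 5.647 / 2.477 ≈ 2.280; B = 5.449 / 2.465 ≈ 2.211; C = 2.173 / 1.174 ≈ 1.851; D = 2.703 / 1.287 ≈ 2.100.
|Δ from 2.000|: A 0.280; B 0.211; C 0.149; D 0.100.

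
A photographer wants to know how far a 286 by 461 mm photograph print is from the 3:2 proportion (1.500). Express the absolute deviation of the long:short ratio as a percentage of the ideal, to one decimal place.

7.5%

Ratio = 461 / 286 ≈ 1.6119.
Ideal 3:2 = 1.5000. |1.6119 − 1.5000| / 1.5000 ≈ 7.46% → 7.5%.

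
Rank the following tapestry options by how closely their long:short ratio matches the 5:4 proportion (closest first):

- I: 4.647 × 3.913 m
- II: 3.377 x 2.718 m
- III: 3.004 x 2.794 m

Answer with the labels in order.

Ratios: I = 4.647 / 3.913 ≈ 1.188; II = 3.377 / 2.718 ≈ 1.242; III = 3.004 / 2.794 ≈ 1.075.
|Δ from 1.250|: I 0.062; II 0.008; III 0.175.

II, I, III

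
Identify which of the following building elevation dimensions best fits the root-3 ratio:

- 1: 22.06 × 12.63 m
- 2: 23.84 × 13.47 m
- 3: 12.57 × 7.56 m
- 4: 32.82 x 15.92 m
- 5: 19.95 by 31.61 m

1

Ratios (long/short): 1 ≈ 1.747; 2 ≈ 1.770; 3 ≈ 1.663; 4 ≈ 2.062; 5 ≈ 1.584.
root-3 ≈ 1.732; option 1 is nearest (Δ 0.015).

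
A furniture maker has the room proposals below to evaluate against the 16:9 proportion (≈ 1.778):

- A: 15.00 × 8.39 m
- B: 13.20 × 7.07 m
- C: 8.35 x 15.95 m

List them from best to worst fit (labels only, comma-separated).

A, B, C

Ratios: A = 15.00 / 8.39 ≈ 1.788; B = 13.20 / 7.07 ≈ 1.867; C = 15.95 / 8.35 ≈ 1.910.
|Δ from 1.778|: A 0.010; B 0.089; C 0.132.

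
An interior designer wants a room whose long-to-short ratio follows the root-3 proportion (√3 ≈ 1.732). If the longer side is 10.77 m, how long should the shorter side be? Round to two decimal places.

6.22 m

root-3 ≈ 1.73205.
Shorter side = 10.77 ÷ 1.73205 ≈ 6.2181 → 6.22 m.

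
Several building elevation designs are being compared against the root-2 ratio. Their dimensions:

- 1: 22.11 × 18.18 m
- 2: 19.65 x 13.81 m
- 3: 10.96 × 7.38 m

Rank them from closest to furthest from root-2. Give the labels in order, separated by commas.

2, 3, 1

1: 22.11/18.18 ≈ 1.216 → |1.216 − 1.414| = 0.198
2: 19.65/13.81 ≈ 1.423 → |1.423 − 1.414| = 0.009
3: 10.96/7.38 ≈ 1.485 → |1.485 − 1.414| = 0.071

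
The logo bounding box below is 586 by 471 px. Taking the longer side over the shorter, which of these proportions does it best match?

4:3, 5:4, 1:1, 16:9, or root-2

586/471 ≈ 1.244. Nearest candidates are 5:4 (1.250, off by 0.006) and 4:3 (1.333, off by 0.089).

5:4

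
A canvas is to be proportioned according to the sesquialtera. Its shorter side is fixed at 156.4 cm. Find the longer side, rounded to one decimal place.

234.6 cm

3:2 = 1.50000.
Longer side = 156.4 × 1.50000 ≈ 234.600 → 234.6 cm.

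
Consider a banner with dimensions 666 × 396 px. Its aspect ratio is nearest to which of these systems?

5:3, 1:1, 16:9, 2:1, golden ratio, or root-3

5:3

666/396 ≈ 1.682. Nearest candidates are 5:3 (1.667, off by 0.015) and root-3 (1.732, off by 0.050).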